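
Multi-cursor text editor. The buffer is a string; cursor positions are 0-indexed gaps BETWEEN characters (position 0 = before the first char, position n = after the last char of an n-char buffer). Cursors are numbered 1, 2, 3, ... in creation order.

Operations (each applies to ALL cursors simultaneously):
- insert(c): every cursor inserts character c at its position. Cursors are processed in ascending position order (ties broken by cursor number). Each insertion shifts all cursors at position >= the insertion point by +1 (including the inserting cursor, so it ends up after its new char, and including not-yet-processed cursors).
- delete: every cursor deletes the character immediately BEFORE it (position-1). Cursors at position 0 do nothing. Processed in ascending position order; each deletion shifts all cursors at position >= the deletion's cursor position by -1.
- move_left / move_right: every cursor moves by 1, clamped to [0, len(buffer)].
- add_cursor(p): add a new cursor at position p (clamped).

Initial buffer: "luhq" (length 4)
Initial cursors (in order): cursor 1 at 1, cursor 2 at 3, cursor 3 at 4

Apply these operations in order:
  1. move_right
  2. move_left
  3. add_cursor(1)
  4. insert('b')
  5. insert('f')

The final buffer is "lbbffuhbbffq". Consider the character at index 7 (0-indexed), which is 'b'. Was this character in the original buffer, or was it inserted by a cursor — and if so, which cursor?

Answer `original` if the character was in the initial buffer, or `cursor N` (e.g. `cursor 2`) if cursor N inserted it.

Answer: cursor 2

Derivation:
After op 1 (move_right): buffer="luhq" (len 4), cursors c1@2 c2@4 c3@4, authorship ....
After op 2 (move_left): buffer="luhq" (len 4), cursors c1@1 c2@3 c3@3, authorship ....
After op 3 (add_cursor(1)): buffer="luhq" (len 4), cursors c1@1 c4@1 c2@3 c3@3, authorship ....
After op 4 (insert('b')): buffer="lbbuhbbq" (len 8), cursors c1@3 c4@3 c2@7 c3@7, authorship .14..23.
After op 5 (insert('f')): buffer="lbbffuhbbffq" (len 12), cursors c1@5 c4@5 c2@11 c3@11, authorship .1414..2323.
Authorship (.=original, N=cursor N): . 1 4 1 4 . . 2 3 2 3 .
Index 7: author = 2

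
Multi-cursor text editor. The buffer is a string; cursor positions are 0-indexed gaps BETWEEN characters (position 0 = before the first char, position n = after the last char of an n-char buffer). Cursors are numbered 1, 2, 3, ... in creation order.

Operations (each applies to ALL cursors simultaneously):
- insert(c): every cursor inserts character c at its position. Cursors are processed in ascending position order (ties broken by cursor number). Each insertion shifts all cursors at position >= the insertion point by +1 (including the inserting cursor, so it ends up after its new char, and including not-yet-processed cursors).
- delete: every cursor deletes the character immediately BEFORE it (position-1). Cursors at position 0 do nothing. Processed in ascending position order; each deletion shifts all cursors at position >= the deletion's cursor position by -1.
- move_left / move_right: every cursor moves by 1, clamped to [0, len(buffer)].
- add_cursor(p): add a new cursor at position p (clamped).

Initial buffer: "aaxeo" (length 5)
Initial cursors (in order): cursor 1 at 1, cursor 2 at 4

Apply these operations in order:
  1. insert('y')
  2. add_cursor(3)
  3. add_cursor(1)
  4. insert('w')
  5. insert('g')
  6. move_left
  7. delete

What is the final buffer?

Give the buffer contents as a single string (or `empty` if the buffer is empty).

Answer: agygagxeygo

Derivation:
After op 1 (insert('y')): buffer="ayaxeyo" (len 7), cursors c1@2 c2@6, authorship .1...2.
After op 2 (add_cursor(3)): buffer="ayaxeyo" (len 7), cursors c1@2 c3@3 c2@6, authorship .1...2.
After op 3 (add_cursor(1)): buffer="ayaxeyo" (len 7), cursors c4@1 c1@2 c3@3 c2@6, authorship .1...2.
After op 4 (insert('w')): buffer="awywawxeywo" (len 11), cursors c4@2 c1@4 c3@6 c2@10, authorship .411.3..22.
After op 5 (insert('g')): buffer="awgywgawgxeywgo" (len 15), cursors c4@3 c1@6 c3@9 c2@14, authorship .44111.33..222.
After op 6 (move_left): buffer="awgywgawgxeywgo" (len 15), cursors c4@2 c1@5 c3@8 c2@13, authorship .44111.33..222.
After op 7 (delete): buffer="agygagxeygo" (len 11), cursors c4@1 c1@3 c3@5 c2@9, authorship .411.3..22.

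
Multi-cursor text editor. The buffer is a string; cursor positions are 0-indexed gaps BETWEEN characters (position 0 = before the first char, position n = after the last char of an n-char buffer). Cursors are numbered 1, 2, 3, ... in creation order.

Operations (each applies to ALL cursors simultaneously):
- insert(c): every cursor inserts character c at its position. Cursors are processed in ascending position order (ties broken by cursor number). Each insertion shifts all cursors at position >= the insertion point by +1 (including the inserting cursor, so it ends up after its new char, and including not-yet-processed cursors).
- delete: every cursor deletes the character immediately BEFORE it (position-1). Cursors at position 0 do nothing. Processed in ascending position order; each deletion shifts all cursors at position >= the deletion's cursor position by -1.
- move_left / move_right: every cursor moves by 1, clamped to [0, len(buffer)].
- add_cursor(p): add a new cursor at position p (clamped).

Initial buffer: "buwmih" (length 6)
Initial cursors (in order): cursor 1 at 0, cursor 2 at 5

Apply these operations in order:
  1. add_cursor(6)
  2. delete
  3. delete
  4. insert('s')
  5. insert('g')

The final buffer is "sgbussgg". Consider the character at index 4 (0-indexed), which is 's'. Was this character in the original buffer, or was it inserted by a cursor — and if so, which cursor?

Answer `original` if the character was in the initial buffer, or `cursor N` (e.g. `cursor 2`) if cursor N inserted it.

After op 1 (add_cursor(6)): buffer="buwmih" (len 6), cursors c1@0 c2@5 c3@6, authorship ......
After op 2 (delete): buffer="buwm" (len 4), cursors c1@0 c2@4 c3@4, authorship ....
After op 3 (delete): buffer="bu" (len 2), cursors c1@0 c2@2 c3@2, authorship ..
After op 4 (insert('s')): buffer="sbuss" (len 5), cursors c1@1 c2@5 c3@5, authorship 1..23
After op 5 (insert('g')): buffer="sgbussgg" (len 8), cursors c1@2 c2@8 c3@8, authorship 11..2323
Authorship (.=original, N=cursor N): 1 1 . . 2 3 2 3
Index 4: author = 2

Answer: cursor 2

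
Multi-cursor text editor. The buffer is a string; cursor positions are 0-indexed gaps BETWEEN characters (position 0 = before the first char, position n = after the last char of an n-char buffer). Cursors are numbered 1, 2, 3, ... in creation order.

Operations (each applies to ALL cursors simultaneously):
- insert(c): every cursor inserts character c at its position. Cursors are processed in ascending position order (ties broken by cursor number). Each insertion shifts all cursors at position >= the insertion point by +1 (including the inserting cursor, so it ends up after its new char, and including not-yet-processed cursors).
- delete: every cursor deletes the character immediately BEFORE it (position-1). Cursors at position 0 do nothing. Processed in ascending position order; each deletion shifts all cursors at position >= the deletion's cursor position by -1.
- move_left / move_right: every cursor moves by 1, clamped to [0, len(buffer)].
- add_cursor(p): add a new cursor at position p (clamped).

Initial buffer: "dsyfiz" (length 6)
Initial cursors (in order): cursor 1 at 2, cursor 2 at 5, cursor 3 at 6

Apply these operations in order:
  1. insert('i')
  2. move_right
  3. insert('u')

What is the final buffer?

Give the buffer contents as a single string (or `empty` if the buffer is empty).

After op 1 (insert('i')): buffer="dsiyfiizi" (len 9), cursors c1@3 c2@7 c3@9, authorship ..1...2.3
After op 2 (move_right): buffer="dsiyfiizi" (len 9), cursors c1@4 c2@8 c3@9, authorship ..1...2.3
After op 3 (insert('u')): buffer="dsiyufiizuiu" (len 12), cursors c1@5 c2@10 c3@12, authorship ..1.1..2.233

Answer: dsiyufiizuiu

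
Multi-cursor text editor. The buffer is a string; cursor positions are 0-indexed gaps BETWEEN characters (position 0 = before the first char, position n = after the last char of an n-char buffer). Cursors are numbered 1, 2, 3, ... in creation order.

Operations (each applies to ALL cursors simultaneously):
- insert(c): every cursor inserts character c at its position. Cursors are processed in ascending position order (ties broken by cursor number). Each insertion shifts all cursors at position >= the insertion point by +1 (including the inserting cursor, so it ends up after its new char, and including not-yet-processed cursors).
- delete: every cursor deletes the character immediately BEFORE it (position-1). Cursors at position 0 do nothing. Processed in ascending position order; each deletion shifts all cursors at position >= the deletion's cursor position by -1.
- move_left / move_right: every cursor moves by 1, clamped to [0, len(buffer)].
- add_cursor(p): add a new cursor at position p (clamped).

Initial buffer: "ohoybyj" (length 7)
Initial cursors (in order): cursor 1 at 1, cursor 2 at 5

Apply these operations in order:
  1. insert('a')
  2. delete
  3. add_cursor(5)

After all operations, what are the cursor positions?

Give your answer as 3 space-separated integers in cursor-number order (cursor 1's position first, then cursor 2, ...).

After op 1 (insert('a')): buffer="oahoybayj" (len 9), cursors c1@2 c2@7, authorship .1....2..
After op 2 (delete): buffer="ohoybyj" (len 7), cursors c1@1 c2@5, authorship .......
After op 3 (add_cursor(5)): buffer="ohoybyj" (len 7), cursors c1@1 c2@5 c3@5, authorship .......

Answer: 1 5 5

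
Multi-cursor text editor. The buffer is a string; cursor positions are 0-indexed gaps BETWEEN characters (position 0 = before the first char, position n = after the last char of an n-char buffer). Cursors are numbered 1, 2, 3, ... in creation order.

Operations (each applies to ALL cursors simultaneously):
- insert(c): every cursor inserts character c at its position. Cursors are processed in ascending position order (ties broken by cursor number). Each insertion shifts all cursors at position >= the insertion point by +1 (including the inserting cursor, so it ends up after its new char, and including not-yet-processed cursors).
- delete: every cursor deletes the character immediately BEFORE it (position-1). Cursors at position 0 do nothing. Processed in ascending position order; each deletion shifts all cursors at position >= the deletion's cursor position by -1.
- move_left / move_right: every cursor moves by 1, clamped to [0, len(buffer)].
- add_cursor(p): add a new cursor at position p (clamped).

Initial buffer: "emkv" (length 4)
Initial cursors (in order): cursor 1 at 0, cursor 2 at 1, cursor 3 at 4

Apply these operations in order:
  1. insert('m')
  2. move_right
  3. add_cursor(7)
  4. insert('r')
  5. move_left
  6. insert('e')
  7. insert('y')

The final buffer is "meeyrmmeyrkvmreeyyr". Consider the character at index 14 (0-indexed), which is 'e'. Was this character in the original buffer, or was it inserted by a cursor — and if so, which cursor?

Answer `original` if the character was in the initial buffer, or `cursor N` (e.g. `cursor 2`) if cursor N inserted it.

After op 1 (insert('m')): buffer="memmkvm" (len 7), cursors c1@1 c2@3 c3@7, authorship 1.2...3
After op 2 (move_right): buffer="memmkvm" (len 7), cursors c1@2 c2@4 c3@7, authorship 1.2...3
After op 3 (add_cursor(7)): buffer="memmkvm" (len 7), cursors c1@2 c2@4 c3@7 c4@7, authorship 1.2...3
After op 4 (insert('r')): buffer="mermmrkvmrr" (len 11), cursors c1@3 c2@6 c3@11 c4@11, authorship 1.12.2..334
After op 5 (move_left): buffer="mermmrkvmrr" (len 11), cursors c1@2 c2@5 c3@10 c4@10, authorship 1.12.2..334
After op 6 (insert('e')): buffer="meermmerkvmreer" (len 15), cursors c1@3 c2@7 c3@14 c4@14, authorship 1.112.22..33344
After op 7 (insert('y')): buffer="meeyrmmeyrkvmreeyyr" (len 19), cursors c1@4 c2@9 c3@18 c4@18, authorship 1.1112.222..3334344
Authorship (.=original, N=cursor N): 1 . 1 1 1 2 . 2 2 2 . . 3 3 3 4 3 4 4
Index 14: author = 3

Answer: cursor 3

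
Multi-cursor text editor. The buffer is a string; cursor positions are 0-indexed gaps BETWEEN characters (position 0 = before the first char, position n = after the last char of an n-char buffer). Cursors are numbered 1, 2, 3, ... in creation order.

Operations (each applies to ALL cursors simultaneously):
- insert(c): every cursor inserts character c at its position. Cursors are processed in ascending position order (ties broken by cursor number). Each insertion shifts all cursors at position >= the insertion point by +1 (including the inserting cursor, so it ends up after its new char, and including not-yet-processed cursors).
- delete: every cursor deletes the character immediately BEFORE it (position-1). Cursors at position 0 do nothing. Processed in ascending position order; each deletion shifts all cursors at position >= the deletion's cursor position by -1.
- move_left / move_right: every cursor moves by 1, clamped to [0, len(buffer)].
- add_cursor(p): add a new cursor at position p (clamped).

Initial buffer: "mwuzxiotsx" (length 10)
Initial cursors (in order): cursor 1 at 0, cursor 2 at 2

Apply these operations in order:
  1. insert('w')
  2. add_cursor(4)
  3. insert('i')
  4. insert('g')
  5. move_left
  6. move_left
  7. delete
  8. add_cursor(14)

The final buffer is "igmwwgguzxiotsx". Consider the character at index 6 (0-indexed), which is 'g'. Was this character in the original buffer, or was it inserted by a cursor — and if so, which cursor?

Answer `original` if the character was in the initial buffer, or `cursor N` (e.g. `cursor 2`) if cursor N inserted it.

After op 1 (insert('w')): buffer="wmwwuzxiotsx" (len 12), cursors c1@1 c2@4, authorship 1..2........
After op 2 (add_cursor(4)): buffer="wmwwuzxiotsx" (len 12), cursors c1@1 c2@4 c3@4, authorship 1..2........
After op 3 (insert('i')): buffer="wimwwiiuzxiotsx" (len 15), cursors c1@2 c2@7 c3@7, authorship 11..223........
After op 4 (insert('g')): buffer="wigmwwiigguzxiotsx" (len 18), cursors c1@3 c2@10 c3@10, authorship 111..22323........
After op 5 (move_left): buffer="wigmwwiigguzxiotsx" (len 18), cursors c1@2 c2@9 c3@9, authorship 111..22323........
After op 6 (move_left): buffer="wigmwwiigguzxiotsx" (len 18), cursors c1@1 c2@8 c3@8, authorship 111..22323........
After op 7 (delete): buffer="igmwwgguzxiotsx" (len 15), cursors c1@0 c2@5 c3@5, authorship 11..223........
After op 8 (add_cursor(14)): buffer="igmwwgguzxiotsx" (len 15), cursors c1@0 c2@5 c3@5 c4@14, authorship 11..223........
Authorship (.=original, N=cursor N): 1 1 . . 2 2 3 . . . . . . . .
Index 6: author = 3

Answer: cursor 3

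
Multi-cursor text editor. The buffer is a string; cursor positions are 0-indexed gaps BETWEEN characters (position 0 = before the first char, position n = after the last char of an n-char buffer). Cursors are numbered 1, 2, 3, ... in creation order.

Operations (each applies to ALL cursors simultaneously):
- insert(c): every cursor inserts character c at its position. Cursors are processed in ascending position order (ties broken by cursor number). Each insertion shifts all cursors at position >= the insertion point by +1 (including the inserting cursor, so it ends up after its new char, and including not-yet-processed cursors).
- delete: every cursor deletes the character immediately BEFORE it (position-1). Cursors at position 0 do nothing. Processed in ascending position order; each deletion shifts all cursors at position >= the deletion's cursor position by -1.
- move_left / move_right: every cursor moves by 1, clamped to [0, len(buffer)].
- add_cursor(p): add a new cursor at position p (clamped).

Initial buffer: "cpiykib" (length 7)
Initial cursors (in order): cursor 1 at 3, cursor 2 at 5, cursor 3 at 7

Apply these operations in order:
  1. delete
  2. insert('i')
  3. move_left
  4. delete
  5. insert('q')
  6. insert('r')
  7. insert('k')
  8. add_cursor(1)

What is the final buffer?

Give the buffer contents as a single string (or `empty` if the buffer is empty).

Answer: cqrkiqrkiqrki

Derivation:
After op 1 (delete): buffer="cpyi" (len 4), cursors c1@2 c2@3 c3@4, authorship ....
After op 2 (insert('i')): buffer="cpiyiii" (len 7), cursors c1@3 c2@5 c3@7, authorship ..1.2.3
After op 3 (move_left): buffer="cpiyiii" (len 7), cursors c1@2 c2@4 c3@6, authorship ..1.2.3
After op 4 (delete): buffer="ciii" (len 4), cursors c1@1 c2@2 c3@3, authorship .123
After op 5 (insert('q')): buffer="cqiqiqi" (len 7), cursors c1@2 c2@4 c3@6, authorship .112233
After op 6 (insert('r')): buffer="cqriqriqri" (len 10), cursors c1@3 c2@6 c3@9, authorship .111222333
After op 7 (insert('k')): buffer="cqrkiqrkiqrki" (len 13), cursors c1@4 c2@8 c3@12, authorship .111122223333
After op 8 (add_cursor(1)): buffer="cqrkiqrkiqrki" (len 13), cursors c4@1 c1@4 c2@8 c3@12, authorship .111122223333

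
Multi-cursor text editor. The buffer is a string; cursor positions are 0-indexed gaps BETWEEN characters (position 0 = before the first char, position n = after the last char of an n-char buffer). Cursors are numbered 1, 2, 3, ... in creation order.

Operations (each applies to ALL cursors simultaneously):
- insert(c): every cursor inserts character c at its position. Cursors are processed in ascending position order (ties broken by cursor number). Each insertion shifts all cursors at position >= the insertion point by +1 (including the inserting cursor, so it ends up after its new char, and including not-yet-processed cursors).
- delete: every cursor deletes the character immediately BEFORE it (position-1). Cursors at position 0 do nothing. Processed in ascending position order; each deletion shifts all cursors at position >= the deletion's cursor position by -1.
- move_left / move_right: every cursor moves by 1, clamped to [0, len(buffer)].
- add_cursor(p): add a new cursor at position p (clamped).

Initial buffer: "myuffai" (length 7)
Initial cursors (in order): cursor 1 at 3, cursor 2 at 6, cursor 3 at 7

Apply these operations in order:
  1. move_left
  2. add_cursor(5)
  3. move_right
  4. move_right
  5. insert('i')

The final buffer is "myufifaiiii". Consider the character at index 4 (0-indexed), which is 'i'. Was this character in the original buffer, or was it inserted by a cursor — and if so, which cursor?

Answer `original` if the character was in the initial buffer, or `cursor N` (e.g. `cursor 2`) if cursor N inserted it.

Answer: cursor 1

Derivation:
After op 1 (move_left): buffer="myuffai" (len 7), cursors c1@2 c2@5 c3@6, authorship .......
After op 2 (add_cursor(5)): buffer="myuffai" (len 7), cursors c1@2 c2@5 c4@5 c3@6, authorship .......
After op 3 (move_right): buffer="myuffai" (len 7), cursors c1@3 c2@6 c4@6 c3@7, authorship .......
After op 4 (move_right): buffer="myuffai" (len 7), cursors c1@4 c2@7 c3@7 c4@7, authorship .......
After op 5 (insert('i')): buffer="myufifaiiii" (len 11), cursors c1@5 c2@11 c3@11 c4@11, authorship ....1...234
Authorship (.=original, N=cursor N): . . . . 1 . . . 2 3 4
Index 4: author = 1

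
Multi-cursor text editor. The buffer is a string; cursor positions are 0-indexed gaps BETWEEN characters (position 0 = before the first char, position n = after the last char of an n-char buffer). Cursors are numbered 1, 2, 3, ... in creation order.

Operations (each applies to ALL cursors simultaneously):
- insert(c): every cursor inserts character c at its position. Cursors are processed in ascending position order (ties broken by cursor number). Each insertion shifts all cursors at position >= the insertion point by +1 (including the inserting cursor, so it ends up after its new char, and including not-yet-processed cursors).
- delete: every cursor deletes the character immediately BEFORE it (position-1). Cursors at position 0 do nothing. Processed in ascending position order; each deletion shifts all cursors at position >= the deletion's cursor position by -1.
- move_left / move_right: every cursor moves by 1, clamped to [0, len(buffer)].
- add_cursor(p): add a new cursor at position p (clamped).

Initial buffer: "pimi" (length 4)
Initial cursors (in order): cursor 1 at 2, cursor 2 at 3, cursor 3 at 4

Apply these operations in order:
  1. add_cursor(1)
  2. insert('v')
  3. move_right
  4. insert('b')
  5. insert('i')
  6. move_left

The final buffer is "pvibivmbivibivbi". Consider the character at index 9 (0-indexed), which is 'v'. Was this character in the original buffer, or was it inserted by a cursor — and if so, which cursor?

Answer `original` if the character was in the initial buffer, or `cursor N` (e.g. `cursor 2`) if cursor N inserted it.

Answer: cursor 2

Derivation:
After op 1 (add_cursor(1)): buffer="pimi" (len 4), cursors c4@1 c1@2 c2@3 c3@4, authorship ....
After op 2 (insert('v')): buffer="pvivmviv" (len 8), cursors c4@2 c1@4 c2@6 c3@8, authorship .4.1.2.3
After op 3 (move_right): buffer="pvivmviv" (len 8), cursors c4@3 c1@5 c2@7 c3@8, authorship .4.1.2.3
After op 4 (insert('b')): buffer="pvibvmbvibvb" (len 12), cursors c4@4 c1@7 c2@10 c3@12, authorship .4.41.12.233
After op 5 (insert('i')): buffer="pvibivmbivibivbi" (len 16), cursors c4@5 c1@9 c2@13 c3@16, authorship .4.441.112.22333
After op 6 (move_left): buffer="pvibivmbivibivbi" (len 16), cursors c4@4 c1@8 c2@12 c3@15, authorship .4.441.112.22333
Authorship (.=original, N=cursor N): . 4 . 4 4 1 . 1 1 2 . 2 2 3 3 3
Index 9: author = 2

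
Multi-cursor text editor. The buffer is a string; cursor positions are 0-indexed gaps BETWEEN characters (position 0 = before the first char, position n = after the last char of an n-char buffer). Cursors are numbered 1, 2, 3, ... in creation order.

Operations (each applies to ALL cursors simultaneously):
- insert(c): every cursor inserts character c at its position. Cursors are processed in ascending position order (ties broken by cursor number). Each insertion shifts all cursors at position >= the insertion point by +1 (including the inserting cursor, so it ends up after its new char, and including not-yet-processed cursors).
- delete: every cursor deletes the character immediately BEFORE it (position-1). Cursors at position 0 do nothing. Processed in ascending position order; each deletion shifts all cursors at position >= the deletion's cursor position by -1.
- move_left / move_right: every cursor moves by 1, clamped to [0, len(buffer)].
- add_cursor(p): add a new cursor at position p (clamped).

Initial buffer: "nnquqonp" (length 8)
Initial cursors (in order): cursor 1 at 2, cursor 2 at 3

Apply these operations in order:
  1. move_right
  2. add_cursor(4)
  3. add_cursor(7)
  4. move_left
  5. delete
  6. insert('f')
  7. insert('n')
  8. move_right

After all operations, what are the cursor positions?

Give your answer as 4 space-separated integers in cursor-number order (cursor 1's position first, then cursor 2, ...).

Answer: 7 7 7 11

Derivation:
After op 1 (move_right): buffer="nnquqonp" (len 8), cursors c1@3 c2@4, authorship ........
After op 2 (add_cursor(4)): buffer="nnquqonp" (len 8), cursors c1@3 c2@4 c3@4, authorship ........
After op 3 (add_cursor(7)): buffer="nnquqonp" (len 8), cursors c1@3 c2@4 c3@4 c4@7, authorship ........
After op 4 (move_left): buffer="nnquqonp" (len 8), cursors c1@2 c2@3 c3@3 c4@6, authorship ........
After op 5 (delete): buffer="uqnp" (len 4), cursors c1@0 c2@0 c3@0 c4@2, authorship ....
After op 6 (insert('f')): buffer="fffuqfnp" (len 8), cursors c1@3 c2@3 c3@3 c4@6, authorship 123..4..
After op 7 (insert('n')): buffer="fffnnnuqfnnp" (len 12), cursors c1@6 c2@6 c3@6 c4@10, authorship 123123..44..
After op 8 (move_right): buffer="fffnnnuqfnnp" (len 12), cursors c1@7 c2@7 c3@7 c4@11, authorship 123123..44..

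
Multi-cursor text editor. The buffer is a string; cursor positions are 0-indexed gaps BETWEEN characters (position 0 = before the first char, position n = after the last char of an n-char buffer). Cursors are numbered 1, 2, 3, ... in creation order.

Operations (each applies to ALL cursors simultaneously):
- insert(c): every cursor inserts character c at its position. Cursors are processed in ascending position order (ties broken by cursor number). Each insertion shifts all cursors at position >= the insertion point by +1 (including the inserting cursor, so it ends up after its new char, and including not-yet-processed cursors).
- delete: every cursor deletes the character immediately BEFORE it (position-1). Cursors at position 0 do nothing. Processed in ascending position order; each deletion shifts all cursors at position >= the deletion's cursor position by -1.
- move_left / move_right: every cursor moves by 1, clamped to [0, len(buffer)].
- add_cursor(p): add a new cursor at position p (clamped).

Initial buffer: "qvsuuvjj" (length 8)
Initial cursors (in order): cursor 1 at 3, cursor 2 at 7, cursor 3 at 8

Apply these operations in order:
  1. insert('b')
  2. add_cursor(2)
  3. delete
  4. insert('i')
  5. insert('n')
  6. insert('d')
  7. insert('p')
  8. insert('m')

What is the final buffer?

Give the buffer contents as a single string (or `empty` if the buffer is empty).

Answer: qindpmsindpmuuvjindpmjindpm

Derivation:
After op 1 (insert('b')): buffer="qvsbuuvjbjb" (len 11), cursors c1@4 c2@9 c3@11, authorship ...1....2.3
After op 2 (add_cursor(2)): buffer="qvsbuuvjbjb" (len 11), cursors c4@2 c1@4 c2@9 c3@11, authorship ...1....2.3
After op 3 (delete): buffer="qsuuvjj" (len 7), cursors c4@1 c1@2 c2@6 c3@7, authorship .......
After op 4 (insert('i')): buffer="qisiuuvjiji" (len 11), cursors c4@2 c1@4 c2@9 c3@11, authorship .4.1....2.3
After op 5 (insert('n')): buffer="qinsinuuvjinjin" (len 15), cursors c4@3 c1@6 c2@12 c3@15, authorship .44.11....22.33
After op 6 (insert('d')): buffer="qindsinduuvjindjind" (len 19), cursors c4@4 c1@8 c2@15 c3@19, authorship .444.111....222.333
After op 7 (insert('p')): buffer="qindpsindpuuvjindpjindp" (len 23), cursors c4@5 c1@10 c2@18 c3@23, authorship .4444.1111....2222.3333
After op 8 (insert('m')): buffer="qindpmsindpmuuvjindpmjindpm" (len 27), cursors c4@6 c1@12 c2@21 c3@27, authorship .44444.11111....22222.33333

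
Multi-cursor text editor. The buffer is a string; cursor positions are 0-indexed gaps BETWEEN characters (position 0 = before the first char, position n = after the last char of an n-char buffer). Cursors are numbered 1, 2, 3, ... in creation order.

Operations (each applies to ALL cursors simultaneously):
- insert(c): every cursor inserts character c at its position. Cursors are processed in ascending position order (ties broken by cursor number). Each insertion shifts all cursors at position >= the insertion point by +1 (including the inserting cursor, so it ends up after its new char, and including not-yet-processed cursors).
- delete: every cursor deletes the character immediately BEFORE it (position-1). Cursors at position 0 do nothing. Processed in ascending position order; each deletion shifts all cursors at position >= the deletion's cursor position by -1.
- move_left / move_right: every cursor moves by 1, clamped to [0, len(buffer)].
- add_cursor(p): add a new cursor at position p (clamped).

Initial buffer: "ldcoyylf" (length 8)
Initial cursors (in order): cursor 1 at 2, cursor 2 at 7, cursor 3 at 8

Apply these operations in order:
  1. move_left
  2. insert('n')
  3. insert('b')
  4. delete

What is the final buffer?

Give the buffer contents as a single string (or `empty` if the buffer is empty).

Answer: lndcoyynlnf

Derivation:
After op 1 (move_left): buffer="ldcoyylf" (len 8), cursors c1@1 c2@6 c3@7, authorship ........
After op 2 (insert('n')): buffer="lndcoyynlnf" (len 11), cursors c1@2 c2@8 c3@10, authorship .1.....2.3.
After op 3 (insert('b')): buffer="lnbdcoyynblnbf" (len 14), cursors c1@3 c2@10 c3@13, authorship .11.....22.33.
After op 4 (delete): buffer="lndcoyynlnf" (len 11), cursors c1@2 c2@8 c3@10, authorship .1.....2.3.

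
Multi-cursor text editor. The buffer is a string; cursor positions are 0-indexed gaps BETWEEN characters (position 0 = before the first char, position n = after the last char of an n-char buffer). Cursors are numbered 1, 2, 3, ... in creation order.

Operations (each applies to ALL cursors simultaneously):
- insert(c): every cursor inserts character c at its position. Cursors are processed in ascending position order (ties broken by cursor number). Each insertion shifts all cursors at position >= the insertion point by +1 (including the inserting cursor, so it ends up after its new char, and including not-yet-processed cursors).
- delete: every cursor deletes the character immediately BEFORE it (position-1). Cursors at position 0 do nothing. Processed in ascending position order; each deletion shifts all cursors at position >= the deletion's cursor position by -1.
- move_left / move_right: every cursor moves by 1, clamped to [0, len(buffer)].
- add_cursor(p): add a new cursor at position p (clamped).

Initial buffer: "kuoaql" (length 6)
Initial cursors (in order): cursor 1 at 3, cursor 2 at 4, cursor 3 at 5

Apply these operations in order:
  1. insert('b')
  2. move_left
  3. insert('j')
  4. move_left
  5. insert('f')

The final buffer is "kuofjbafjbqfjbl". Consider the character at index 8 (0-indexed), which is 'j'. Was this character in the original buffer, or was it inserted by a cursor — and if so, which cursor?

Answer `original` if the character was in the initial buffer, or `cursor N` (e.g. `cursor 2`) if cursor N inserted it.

Answer: cursor 2

Derivation:
After op 1 (insert('b')): buffer="kuobabqbl" (len 9), cursors c1@4 c2@6 c3@8, authorship ...1.2.3.
After op 2 (move_left): buffer="kuobabqbl" (len 9), cursors c1@3 c2@5 c3@7, authorship ...1.2.3.
After op 3 (insert('j')): buffer="kuojbajbqjbl" (len 12), cursors c1@4 c2@7 c3@10, authorship ...11.22.33.
After op 4 (move_left): buffer="kuojbajbqjbl" (len 12), cursors c1@3 c2@6 c3@9, authorship ...11.22.33.
After op 5 (insert('f')): buffer="kuofjbafjbqfjbl" (len 15), cursors c1@4 c2@8 c3@12, authorship ...111.222.333.
Authorship (.=original, N=cursor N): . . . 1 1 1 . 2 2 2 . 3 3 3 .
Index 8: author = 2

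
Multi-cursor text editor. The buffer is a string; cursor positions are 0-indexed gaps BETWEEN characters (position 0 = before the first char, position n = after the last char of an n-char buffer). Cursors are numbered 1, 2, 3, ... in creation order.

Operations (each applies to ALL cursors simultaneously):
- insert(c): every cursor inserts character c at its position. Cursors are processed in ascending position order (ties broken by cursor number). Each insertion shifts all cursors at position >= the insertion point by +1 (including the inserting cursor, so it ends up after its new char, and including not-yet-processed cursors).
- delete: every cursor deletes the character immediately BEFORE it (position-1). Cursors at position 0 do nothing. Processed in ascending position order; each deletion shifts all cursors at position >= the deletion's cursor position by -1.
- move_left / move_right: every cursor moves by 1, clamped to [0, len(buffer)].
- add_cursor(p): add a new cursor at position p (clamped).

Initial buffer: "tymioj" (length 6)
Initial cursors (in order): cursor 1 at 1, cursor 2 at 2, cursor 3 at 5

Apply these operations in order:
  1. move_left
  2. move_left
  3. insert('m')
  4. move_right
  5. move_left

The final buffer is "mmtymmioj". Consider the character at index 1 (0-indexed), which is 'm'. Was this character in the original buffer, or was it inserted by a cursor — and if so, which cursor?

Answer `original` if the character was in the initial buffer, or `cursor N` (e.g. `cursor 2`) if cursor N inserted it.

After op 1 (move_left): buffer="tymioj" (len 6), cursors c1@0 c2@1 c3@4, authorship ......
After op 2 (move_left): buffer="tymioj" (len 6), cursors c1@0 c2@0 c3@3, authorship ......
After op 3 (insert('m')): buffer="mmtymmioj" (len 9), cursors c1@2 c2@2 c3@6, authorship 12...3...
After op 4 (move_right): buffer="mmtymmioj" (len 9), cursors c1@3 c2@3 c3@7, authorship 12...3...
After op 5 (move_left): buffer="mmtymmioj" (len 9), cursors c1@2 c2@2 c3@6, authorship 12...3...
Authorship (.=original, N=cursor N): 1 2 . . . 3 . . .
Index 1: author = 2

Answer: cursor 2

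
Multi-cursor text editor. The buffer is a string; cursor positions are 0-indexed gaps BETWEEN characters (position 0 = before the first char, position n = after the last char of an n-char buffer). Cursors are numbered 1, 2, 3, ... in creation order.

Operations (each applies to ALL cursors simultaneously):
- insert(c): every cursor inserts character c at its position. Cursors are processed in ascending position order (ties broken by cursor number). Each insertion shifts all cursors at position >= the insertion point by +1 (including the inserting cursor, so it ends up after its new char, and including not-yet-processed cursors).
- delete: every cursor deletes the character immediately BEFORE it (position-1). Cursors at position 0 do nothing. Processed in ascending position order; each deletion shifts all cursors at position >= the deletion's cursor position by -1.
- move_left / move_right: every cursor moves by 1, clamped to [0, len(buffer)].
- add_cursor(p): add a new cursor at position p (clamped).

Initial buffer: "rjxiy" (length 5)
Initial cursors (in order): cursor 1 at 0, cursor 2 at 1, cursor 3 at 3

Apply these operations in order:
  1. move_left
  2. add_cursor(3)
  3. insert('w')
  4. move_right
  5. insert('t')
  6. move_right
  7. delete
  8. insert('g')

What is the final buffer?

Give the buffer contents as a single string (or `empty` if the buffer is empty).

Answer: wwrtggwxtgitg

Derivation:
After op 1 (move_left): buffer="rjxiy" (len 5), cursors c1@0 c2@0 c3@2, authorship .....
After op 2 (add_cursor(3)): buffer="rjxiy" (len 5), cursors c1@0 c2@0 c3@2 c4@3, authorship .....
After op 3 (insert('w')): buffer="wwrjwxwiy" (len 9), cursors c1@2 c2@2 c3@5 c4@7, authorship 12..3.4..
After op 4 (move_right): buffer="wwrjwxwiy" (len 9), cursors c1@3 c2@3 c3@6 c4@8, authorship 12..3.4..
After op 5 (insert('t')): buffer="wwrttjwxtwity" (len 13), cursors c1@5 c2@5 c3@9 c4@12, authorship 12.12.3.34.4.
After op 6 (move_right): buffer="wwrttjwxtwity" (len 13), cursors c1@6 c2@6 c3@10 c4@13, authorship 12.12.3.34.4.
After op 7 (delete): buffer="wwrtwxtit" (len 9), cursors c1@4 c2@4 c3@7 c4@9, authorship 12.13.3.4
After op 8 (insert('g')): buffer="wwrtggwxtgitg" (len 13), cursors c1@6 c2@6 c3@10 c4@13, authorship 12.1123.33.44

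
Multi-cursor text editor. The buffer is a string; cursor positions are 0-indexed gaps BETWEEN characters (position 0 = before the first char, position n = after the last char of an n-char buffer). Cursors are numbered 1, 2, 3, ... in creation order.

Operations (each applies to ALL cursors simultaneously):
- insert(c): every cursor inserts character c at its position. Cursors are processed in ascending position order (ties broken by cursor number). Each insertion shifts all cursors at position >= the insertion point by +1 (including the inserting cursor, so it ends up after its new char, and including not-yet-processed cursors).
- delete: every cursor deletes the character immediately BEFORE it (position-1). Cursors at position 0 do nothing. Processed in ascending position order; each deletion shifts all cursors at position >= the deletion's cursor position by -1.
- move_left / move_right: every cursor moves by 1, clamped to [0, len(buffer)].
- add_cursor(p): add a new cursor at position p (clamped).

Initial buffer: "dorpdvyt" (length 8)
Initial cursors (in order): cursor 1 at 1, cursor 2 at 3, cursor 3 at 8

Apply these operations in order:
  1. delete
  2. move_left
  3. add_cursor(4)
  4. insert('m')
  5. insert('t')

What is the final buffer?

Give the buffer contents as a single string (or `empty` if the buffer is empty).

After op 1 (delete): buffer="opdvy" (len 5), cursors c1@0 c2@1 c3@5, authorship .....
After op 2 (move_left): buffer="opdvy" (len 5), cursors c1@0 c2@0 c3@4, authorship .....
After op 3 (add_cursor(4)): buffer="opdvy" (len 5), cursors c1@0 c2@0 c3@4 c4@4, authorship .....
After op 4 (insert('m')): buffer="mmopdvmmy" (len 9), cursors c1@2 c2@2 c3@8 c4@8, authorship 12....34.
After op 5 (insert('t')): buffer="mmttopdvmmtty" (len 13), cursors c1@4 c2@4 c3@12 c4@12, authorship 1212....3434.

Answer: mmttopdvmmtty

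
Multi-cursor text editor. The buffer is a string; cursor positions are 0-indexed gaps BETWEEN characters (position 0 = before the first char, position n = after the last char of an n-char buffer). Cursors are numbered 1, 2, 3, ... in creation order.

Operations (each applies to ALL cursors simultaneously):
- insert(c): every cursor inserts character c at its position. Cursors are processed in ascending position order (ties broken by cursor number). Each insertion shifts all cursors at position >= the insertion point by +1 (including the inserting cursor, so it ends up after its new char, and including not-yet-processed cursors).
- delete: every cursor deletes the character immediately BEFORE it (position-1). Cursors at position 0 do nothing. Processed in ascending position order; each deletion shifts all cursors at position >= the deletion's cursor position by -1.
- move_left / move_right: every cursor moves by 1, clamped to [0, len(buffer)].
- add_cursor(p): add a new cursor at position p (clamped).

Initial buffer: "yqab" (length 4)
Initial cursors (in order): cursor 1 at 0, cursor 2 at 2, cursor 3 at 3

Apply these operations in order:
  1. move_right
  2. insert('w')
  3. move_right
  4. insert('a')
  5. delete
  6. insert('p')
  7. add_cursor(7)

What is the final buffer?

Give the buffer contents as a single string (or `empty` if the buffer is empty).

After op 1 (move_right): buffer="yqab" (len 4), cursors c1@1 c2@3 c3@4, authorship ....
After op 2 (insert('w')): buffer="ywqawbw" (len 7), cursors c1@2 c2@5 c3@7, authorship .1..2.3
After op 3 (move_right): buffer="ywqawbw" (len 7), cursors c1@3 c2@6 c3@7, authorship .1..2.3
After op 4 (insert('a')): buffer="ywqaawbawa" (len 10), cursors c1@4 c2@8 c3@10, authorship .1.1.2.233
After op 5 (delete): buffer="ywqawbw" (len 7), cursors c1@3 c2@6 c3@7, authorship .1..2.3
After op 6 (insert('p')): buffer="ywqpawbpwp" (len 10), cursors c1@4 c2@8 c3@10, authorship .1.1.2.233
After op 7 (add_cursor(7)): buffer="ywqpawbpwp" (len 10), cursors c1@4 c4@7 c2@8 c3@10, authorship .1.1.2.233

Answer: ywqpawbpwp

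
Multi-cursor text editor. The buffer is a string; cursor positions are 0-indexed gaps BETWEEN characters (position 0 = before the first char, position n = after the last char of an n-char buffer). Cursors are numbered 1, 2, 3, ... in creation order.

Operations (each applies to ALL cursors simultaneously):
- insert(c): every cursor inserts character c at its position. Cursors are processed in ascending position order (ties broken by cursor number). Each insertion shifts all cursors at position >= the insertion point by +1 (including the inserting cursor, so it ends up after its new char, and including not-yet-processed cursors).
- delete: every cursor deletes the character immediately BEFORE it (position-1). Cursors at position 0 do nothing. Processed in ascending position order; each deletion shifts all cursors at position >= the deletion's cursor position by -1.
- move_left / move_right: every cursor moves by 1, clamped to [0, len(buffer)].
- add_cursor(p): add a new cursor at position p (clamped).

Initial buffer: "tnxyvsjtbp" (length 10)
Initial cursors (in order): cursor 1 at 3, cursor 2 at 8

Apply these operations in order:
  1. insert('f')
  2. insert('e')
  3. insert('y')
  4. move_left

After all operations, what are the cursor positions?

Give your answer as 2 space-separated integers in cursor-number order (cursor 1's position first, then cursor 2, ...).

After op 1 (insert('f')): buffer="tnxfyvsjtfbp" (len 12), cursors c1@4 c2@10, authorship ...1.....2..
After op 2 (insert('e')): buffer="tnxfeyvsjtfebp" (len 14), cursors c1@5 c2@12, authorship ...11.....22..
After op 3 (insert('y')): buffer="tnxfeyyvsjtfeybp" (len 16), cursors c1@6 c2@14, authorship ...111.....222..
After op 4 (move_left): buffer="tnxfeyyvsjtfeybp" (len 16), cursors c1@5 c2@13, authorship ...111.....222..

Answer: 5 13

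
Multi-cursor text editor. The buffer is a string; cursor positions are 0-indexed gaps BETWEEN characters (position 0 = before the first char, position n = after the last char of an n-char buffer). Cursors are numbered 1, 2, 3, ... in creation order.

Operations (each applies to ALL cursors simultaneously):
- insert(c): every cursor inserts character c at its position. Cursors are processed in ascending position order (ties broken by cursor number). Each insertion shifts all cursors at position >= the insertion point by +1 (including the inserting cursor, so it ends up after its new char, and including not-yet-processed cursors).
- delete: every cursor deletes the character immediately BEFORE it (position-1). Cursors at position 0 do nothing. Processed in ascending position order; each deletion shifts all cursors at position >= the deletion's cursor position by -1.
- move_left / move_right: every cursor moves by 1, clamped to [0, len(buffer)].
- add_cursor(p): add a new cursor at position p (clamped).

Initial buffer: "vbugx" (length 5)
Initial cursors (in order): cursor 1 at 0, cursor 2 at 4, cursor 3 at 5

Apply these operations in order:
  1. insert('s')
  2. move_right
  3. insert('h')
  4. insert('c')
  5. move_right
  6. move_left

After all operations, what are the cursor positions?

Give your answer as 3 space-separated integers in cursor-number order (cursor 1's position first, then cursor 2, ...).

Answer: 4 11 13

Derivation:
After op 1 (insert('s')): buffer="svbugsxs" (len 8), cursors c1@1 c2@6 c3@8, authorship 1....2.3
After op 2 (move_right): buffer="svbugsxs" (len 8), cursors c1@2 c2@7 c3@8, authorship 1....2.3
After op 3 (insert('h')): buffer="svhbugsxhsh" (len 11), cursors c1@3 c2@9 c3@11, authorship 1.1...2.233
After op 4 (insert('c')): buffer="svhcbugsxhcshc" (len 14), cursors c1@4 c2@11 c3@14, authorship 1.11...2.22333
After op 5 (move_right): buffer="svhcbugsxhcshc" (len 14), cursors c1@5 c2@12 c3@14, authorship 1.11...2.22333
After op 6 (move_left): buffer="svhcbugsxhcshc" (len 14), cursors c1@4 c2@11 c3@13, authorship 1.11...2.22333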